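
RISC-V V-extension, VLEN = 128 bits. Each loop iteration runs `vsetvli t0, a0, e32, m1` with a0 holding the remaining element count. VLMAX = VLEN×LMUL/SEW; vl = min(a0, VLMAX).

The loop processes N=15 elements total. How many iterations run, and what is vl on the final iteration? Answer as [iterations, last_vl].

VLMAX = VLEN×LMUL/SEW = 128×1/32 = 4
N=15: ⌈15/4⌉ = 4 iters; last vl = 15 − 3×4 = 3

[iterations, last_vl] = [4, 3]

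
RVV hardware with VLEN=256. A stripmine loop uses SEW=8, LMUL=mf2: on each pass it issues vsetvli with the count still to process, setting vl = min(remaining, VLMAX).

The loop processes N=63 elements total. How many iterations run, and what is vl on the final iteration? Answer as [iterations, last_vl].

[iterations, last_vl] = [4, 15]

VLMAX = (256 × 1/2) / 8 = 16 lanes
N=63: ⌈63/16⌉ = 4 iters; last vl = 63 − 3×16 = 15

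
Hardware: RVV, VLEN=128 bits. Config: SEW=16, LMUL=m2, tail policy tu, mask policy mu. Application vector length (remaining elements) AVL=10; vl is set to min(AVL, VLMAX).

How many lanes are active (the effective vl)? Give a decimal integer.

VLMAX = VLEN×LMUL/SEW = 128×2/16 = 16
vl ← min(10, 16) = 10

vl = 10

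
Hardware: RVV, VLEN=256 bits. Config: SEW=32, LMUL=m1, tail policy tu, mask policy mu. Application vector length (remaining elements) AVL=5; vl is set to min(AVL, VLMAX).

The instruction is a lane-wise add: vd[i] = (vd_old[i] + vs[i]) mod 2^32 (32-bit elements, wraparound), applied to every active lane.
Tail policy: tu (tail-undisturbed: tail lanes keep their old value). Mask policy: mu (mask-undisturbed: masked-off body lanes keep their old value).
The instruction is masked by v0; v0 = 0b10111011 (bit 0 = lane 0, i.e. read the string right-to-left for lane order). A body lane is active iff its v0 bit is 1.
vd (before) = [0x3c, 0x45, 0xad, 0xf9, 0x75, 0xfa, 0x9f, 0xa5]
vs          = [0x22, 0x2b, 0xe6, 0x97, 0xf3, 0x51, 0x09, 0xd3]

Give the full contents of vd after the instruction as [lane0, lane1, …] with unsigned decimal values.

vd = [94, 112, 173, 400, 360, 250, 159, 165]

VLMAX = (256 × 1) / 32 = 8 lanes
vl = min(AVL, VLMAX) = min(5, 8) = 5
lane  0: add(0x3c,0x22) ⇒ 0x5e
lane  1: add(0x45,0x2b) ⇒ 0x70
lane  2: mask-off/keep ⇒ 0xad
lane  3: add(0xf9,0x97) ⇒ 0x190
lane  4: add(0x75,0xf3) ⇒ 0x168
lane  5: tail/keep ⇒ 0xfa
lane  6: tail/keep ⇒ 0x9f
lane  7: tail/keep ⇒ 0xa5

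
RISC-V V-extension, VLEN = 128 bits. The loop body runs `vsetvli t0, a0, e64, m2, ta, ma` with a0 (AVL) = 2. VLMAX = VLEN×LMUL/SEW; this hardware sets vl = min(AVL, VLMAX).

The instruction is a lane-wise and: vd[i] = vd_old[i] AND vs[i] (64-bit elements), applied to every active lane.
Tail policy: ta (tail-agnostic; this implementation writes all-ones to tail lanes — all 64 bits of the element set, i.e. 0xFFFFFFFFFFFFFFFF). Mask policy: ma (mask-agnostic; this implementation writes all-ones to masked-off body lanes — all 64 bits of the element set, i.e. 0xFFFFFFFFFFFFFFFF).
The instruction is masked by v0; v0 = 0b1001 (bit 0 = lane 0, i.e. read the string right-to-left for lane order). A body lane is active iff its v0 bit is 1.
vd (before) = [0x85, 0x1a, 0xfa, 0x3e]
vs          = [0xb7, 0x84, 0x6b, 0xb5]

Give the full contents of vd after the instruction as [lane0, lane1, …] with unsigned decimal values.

lanes per group: 128·2/64 = 4
vl ← min(2, 4) = 2
vd[0] and(0x85,0xb7) -> 0x85
vd[1] mask-off/ones -> 0xffffffffffffffff
vd[2] tail/ones -> 0xffffffffffffffff
vd[3] tail/ones -> 0xffffffffffffffff

vd = [133, 18446744073709551615, 18446744073709551615, 18446744073709551615]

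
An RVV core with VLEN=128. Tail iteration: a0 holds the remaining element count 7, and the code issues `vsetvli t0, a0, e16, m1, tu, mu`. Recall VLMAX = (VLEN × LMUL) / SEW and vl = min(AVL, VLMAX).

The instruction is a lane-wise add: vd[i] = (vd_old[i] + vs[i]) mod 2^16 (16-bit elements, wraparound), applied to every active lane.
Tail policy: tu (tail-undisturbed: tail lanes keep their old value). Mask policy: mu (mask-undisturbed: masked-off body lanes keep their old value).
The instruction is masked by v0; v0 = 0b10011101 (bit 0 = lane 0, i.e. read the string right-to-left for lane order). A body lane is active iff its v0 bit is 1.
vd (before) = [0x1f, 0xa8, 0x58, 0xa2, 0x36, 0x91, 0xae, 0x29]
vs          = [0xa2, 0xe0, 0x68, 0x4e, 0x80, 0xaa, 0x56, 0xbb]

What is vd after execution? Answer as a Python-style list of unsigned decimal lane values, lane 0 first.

VLMAX = (128 × 1) / 16 = 8 lanes
vl ← min(7, 8) = 7
[0] add(0x1f,0xa2) = 0xc1
[1] mask-off/keep = 0xa8
[2] add(0x58,0x68) = 0xc0
[3] add(0xa2,0x4e) = 0xf0
[4] add(0x36,0x80) = 0xb6
[5] mask-off/keep = 0x91
[6] mask-off/keep = 0xae
[7] tail/keep = 0x29

vd = [193, 168, 192, 240, 182, 145, 174, 41]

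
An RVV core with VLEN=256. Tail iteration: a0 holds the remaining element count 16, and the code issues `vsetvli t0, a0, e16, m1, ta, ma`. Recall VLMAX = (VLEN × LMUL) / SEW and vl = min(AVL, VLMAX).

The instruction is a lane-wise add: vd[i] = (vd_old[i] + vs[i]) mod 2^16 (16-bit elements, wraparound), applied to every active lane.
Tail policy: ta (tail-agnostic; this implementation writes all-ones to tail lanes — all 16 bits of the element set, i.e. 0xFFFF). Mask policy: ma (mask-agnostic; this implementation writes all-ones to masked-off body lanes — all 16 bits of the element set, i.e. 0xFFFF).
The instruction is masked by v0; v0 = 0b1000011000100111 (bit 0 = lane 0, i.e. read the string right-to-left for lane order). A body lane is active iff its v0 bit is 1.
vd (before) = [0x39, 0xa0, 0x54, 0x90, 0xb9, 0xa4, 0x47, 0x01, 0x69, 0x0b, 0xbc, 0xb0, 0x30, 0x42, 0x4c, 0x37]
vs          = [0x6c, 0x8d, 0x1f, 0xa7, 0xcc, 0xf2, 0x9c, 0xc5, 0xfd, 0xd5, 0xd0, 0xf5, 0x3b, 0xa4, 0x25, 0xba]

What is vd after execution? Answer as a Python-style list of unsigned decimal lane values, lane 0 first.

lanes per group: 256·1/16 = 16
vl = min(AVL, VLMAX) = min(16, 16) = 16
  i=0: add(0x39,0x6c) → 165
  i=1: add(0xa0,0x8d) → 301
  i=2: add(0x54,0x1f) → 115
  i=3: mask-off/ones → 65535
  i=4: mask-off/ones → 65535
  i=5: add(0xa4,0xf2) → 406
  i=6: mask-off/ones → 65535
  i=7: mask-off/ones → 65535
  i=8: mask-off/ones → 65535
  i=9: add(0x0b,0xd5) → 224
  i=10: add(0xbc,0xd0) → 396
  i=11: mask-off/ones → 65535
  i=12: mask-off/ones → 65535
  i=13: mask-off/ones → 65535
  i=14: mask-off/ones → 65535
  i=15: add(0x37,0xba) → 241

vd = [165, 301, 115, 65535, 65535, 406, 65535, 65535, 65535, 224, 396, 65535, 65535, 65535, 65535, 241]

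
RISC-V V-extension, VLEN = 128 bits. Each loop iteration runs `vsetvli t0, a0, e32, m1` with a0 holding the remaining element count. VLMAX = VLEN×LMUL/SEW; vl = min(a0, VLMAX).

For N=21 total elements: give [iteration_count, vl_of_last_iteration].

[iterations, last_vl] = [6, 1]

VLMAX = VLEN×LMUL/SEW = 128×1/32 = 4
N=21: ⌈21/4⌉ = 6 iters; last vl = 21 − 5×4 = 1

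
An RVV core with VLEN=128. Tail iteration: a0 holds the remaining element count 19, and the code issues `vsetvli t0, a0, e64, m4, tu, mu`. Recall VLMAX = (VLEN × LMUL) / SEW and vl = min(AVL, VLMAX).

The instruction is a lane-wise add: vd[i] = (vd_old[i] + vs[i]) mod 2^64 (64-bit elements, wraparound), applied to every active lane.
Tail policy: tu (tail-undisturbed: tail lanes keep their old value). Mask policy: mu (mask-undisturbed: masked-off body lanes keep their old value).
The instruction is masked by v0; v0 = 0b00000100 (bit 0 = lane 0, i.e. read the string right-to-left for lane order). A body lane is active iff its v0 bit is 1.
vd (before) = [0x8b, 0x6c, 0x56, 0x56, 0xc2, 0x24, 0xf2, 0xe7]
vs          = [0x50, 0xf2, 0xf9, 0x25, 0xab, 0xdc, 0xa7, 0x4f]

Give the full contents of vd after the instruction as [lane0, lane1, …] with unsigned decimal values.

lanes per group: 128·4/64 = 8
vl ← min(19, 8) = 8
[0] mask-off/keep = 0x8b
[1] mask-off/keep = 0x6c
[2] add(0x56,0xf9) = 0x14f
[3] mask-off/keep = 0x56
[4] mask-off/keep = 0xc2
[5] mask-off/keep = 0x24
[6] mask-off/keep = 0xf2
[7] mask-off/keep = 0xe7

vd = [139, 108, 335, 86, 194, 36, 242, 231]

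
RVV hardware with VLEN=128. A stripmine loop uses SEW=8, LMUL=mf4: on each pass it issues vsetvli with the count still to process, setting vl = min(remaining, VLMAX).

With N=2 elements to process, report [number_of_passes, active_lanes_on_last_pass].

VLMAX = (128 × 1/4) / 8 = 4 lanes
2 elements at 4/iter → 1 passes, remainder 2 on the last

[iterations, last_vl] = [1, 2]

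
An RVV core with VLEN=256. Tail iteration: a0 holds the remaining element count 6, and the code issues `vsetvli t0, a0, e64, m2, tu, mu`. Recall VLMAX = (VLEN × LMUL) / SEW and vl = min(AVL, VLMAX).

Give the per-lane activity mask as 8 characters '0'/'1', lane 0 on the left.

predicate = 11111100

VLMAX = (256 × 2) / 64 = 8 lanes
vl = min(AVL, VLMAX) = min(6, 8) = 6
bits (lane 0 leftmost): 11111100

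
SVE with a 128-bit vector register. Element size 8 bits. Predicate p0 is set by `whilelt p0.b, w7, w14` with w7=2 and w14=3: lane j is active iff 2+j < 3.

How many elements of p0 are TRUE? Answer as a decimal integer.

lane count: 128 div 8 = 16
whilelt: lane j active iff 2+j < 3 → j < 1 → 1 active

vl = 1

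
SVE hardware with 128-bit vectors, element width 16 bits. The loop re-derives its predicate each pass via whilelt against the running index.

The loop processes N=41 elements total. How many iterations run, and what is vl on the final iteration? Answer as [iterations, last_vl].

[iterations, last_vl] = [6, 1]

register lanes = 128/16 = 8
iterations = ceil(41/8) = 6; final-pass vl = 1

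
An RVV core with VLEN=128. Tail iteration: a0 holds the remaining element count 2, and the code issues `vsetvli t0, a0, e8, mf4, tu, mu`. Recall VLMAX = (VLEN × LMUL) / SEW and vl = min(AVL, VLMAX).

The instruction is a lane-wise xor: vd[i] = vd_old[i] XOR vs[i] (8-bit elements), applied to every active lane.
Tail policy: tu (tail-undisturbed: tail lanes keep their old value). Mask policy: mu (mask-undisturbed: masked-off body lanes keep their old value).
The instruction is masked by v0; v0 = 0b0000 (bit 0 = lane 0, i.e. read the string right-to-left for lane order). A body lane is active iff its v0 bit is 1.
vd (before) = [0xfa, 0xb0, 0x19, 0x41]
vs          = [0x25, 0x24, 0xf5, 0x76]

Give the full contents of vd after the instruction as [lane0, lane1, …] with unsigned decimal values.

vd = [250, 176, 25, 65]

VLMAX = VLEN×LMUL/SEW = 128×1/4/8 = 4
vl = min(AVL, VLMAX) = min(2, 4) = 2
vd[0] mask-off/keep -> 0xfa
vd[1] mask-off/keep -> 0xb0
vd[2] tail/keep -> 0x19
vd[3] tail/keep -> 0x41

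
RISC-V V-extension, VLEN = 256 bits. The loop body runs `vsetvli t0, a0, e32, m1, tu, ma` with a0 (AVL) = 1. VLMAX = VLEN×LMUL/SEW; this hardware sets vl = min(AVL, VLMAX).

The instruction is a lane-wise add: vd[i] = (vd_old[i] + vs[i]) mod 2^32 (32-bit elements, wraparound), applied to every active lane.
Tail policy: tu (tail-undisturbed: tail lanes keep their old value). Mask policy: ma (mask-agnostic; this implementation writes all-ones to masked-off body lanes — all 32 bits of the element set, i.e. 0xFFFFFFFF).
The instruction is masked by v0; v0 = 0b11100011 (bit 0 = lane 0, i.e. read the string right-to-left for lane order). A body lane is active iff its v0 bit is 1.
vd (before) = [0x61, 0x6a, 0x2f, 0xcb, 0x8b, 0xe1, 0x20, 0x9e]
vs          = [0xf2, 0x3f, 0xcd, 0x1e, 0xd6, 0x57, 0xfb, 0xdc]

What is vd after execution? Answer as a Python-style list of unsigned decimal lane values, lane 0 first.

vd = [339, 106, 47, 203, 139, 225, 32, 158]

lanes per group: 256·1/32 = 8
vl = min(AVL, VLMAX) = min(1, 8) = 1
  i=0: add(0x61,0xf2) → 339
  i=1: tail/keep → 106
  i=2: tail/keep → 47
  i=3: tail/keep → 203
  i=4: tail/keep → 139
  i=5: tail/keep → 225
  i=6: tail/keep → 32
  i=7: tail/keep → 158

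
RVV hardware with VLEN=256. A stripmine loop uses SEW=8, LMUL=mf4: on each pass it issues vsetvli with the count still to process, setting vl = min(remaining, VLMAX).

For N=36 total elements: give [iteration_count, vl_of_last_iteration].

[iterations, last_vl] = [5, 4]

VLMAX = (256 × 1/4) / 8 = 8 lanes
N=36: ⌈36/8⌉ = 5 iters; last vl = 36 − 4×8 = 4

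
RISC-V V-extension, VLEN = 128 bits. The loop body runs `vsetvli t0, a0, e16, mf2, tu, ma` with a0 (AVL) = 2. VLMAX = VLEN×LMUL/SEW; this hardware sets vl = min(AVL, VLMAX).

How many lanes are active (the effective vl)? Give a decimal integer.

vl = 2

VLMAX = VLEN×LMUL/SEW = 128×1/2/16 = 4
vl ← min(2, 4) = 2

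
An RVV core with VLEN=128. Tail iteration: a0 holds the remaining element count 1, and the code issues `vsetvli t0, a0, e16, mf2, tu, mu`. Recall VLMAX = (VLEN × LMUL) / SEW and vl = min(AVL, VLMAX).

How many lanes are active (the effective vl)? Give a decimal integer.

VLMAX = VLEN×LMUL/SEW = 128×1/2/16 = 4
AVL=1 ≤ VLMAX=4, so vl = 1

vl = 1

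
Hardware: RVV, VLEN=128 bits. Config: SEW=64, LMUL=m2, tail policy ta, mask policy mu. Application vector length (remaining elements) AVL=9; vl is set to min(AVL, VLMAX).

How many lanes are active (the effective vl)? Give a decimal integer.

vl = 4

VLMAX = (128 × 2) / 64 = 4 lanes
AVL=9 > VLMAX=4, so vl = 4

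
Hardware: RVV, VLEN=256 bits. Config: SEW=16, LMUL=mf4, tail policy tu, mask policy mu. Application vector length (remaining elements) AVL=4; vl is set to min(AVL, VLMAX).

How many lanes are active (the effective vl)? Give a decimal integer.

vl = 4

VLMAX = VLEN×LMUL/SEW = 256×1/4/16 = 4
vl = min(AVL, VLMAX) = min(4, 4) = 4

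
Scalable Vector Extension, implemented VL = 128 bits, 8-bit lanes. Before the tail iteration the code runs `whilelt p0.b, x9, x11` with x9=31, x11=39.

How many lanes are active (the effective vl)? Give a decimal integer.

vl = 8

lane count: 128 div 8 = 16
whilelt: lane j active iff 31+j < 39 → j < 8 → 8 active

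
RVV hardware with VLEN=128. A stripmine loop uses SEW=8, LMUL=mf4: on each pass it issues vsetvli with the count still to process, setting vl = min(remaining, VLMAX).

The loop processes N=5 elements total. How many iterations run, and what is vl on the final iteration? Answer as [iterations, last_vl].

[iterations, last_vl] = [2, 1]

VLMAX = (128 × 1/4) / 8 = 4 lanes
iterations = ceil(5/4) = 2; final-pass vl = 1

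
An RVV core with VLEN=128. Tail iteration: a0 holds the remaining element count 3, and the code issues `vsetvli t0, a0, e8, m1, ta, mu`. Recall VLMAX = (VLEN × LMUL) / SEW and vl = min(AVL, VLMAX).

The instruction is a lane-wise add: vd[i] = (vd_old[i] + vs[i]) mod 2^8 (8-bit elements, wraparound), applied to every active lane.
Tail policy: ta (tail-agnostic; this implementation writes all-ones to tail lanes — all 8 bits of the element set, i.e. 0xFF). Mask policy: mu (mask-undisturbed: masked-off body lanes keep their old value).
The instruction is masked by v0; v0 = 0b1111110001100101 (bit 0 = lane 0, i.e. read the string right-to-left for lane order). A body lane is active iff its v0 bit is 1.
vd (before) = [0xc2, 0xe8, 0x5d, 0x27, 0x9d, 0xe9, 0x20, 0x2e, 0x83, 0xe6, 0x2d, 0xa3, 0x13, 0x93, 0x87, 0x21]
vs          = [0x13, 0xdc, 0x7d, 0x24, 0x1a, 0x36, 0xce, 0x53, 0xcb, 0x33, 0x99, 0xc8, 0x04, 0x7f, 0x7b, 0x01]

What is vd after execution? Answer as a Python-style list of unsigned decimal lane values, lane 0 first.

VLMAX = VLEN×LMUL/SEW = 128×1/8 = 16
vl ← min(3, 16) = 3
vd[0] add(0xc2,0x13) -> 0xd5
vd[1] mask-off/keep -> 0xe8
vd[2] add(0x5d,0x7d) -> 0xda
vd[3] tail/ones -> 0xff
vd[4] tail/ones -> 0xff
vd[5] tail/ones -> 0xff
vd[6] tail/ones -> 0xff
vd[7] tail/ones -> 0xff
vd[8] tail/ones -> 0xff
vd[9] tail/ones -> 0xff
vd[10] tail/ones -> 0xff
vd[11] tail/ones -> 0xff
vd[12] tail/ones -> 0xff
vd[13] tail/ones -> 0xff
vd[14] tail/ones -> 0xff
vd[15] tail/ones -> 0xff

vd = [213, 232, 218, 255, 255, 255, 255, 255, 255, 255, 255, 255, 255, 255, 255, 255]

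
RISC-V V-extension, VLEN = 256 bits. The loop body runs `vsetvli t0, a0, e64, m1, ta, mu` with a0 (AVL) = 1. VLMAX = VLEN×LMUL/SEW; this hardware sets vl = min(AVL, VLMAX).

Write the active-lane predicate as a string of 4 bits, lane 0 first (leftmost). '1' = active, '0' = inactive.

predicate = 1000

VLMAX = VLEN×LMUL/SEW = 256×1/64 = 4
vl ← min(1, 4) = 1
bits (lane 0 leftmost): 1000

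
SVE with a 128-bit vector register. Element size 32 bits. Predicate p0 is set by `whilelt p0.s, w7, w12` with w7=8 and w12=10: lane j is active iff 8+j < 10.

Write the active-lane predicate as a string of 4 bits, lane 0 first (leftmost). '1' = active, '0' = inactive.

predicate = 1100

lane count: 128 div 32 = 4
whilelt: lane j active iff 8+j < 10 → j < 2 → 2 active
bits (lane 0 leftmost): 1100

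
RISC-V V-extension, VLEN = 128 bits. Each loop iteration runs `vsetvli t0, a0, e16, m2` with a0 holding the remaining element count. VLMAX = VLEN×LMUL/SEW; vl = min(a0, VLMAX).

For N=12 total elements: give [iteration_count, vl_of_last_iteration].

VLMAX = (128 × 2) / 16 = 16 lanes
N=12: ⌈12/16⌉ = 1 iters; last vl = 12 − 0×16 = 12

[iterations, last_vl] = [1, 12]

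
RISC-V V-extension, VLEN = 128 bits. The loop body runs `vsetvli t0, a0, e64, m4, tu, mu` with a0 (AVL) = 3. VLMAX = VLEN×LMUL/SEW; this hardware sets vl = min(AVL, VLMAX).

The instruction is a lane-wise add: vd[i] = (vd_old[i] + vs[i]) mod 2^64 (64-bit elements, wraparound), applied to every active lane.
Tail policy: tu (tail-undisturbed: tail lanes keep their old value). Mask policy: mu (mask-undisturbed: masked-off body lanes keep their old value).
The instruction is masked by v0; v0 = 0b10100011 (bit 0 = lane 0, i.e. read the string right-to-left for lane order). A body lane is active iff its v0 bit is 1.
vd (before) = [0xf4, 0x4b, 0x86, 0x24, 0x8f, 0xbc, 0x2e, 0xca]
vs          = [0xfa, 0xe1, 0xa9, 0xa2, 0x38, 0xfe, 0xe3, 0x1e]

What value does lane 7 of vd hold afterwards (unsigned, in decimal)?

vd[7] = 202

VLMAX = (128 × 4) / 64 = 8 lanes
vl ← min(3, 8) = 3
vd[0] add(0xf4,0xfa) -> 0x1ee
vd[1] add(0x4b,0xe1) -> 0x12c
vd[2] mask-off/keep -> 0x86
vd[3] tail/keep -> 0x24
vd[4] tail/keep -> 0x8f
vd[5] tail/keep -> 0xbc
vd[6] tail/keep -> 0x2e
vd[7] tail/keep -> 0xca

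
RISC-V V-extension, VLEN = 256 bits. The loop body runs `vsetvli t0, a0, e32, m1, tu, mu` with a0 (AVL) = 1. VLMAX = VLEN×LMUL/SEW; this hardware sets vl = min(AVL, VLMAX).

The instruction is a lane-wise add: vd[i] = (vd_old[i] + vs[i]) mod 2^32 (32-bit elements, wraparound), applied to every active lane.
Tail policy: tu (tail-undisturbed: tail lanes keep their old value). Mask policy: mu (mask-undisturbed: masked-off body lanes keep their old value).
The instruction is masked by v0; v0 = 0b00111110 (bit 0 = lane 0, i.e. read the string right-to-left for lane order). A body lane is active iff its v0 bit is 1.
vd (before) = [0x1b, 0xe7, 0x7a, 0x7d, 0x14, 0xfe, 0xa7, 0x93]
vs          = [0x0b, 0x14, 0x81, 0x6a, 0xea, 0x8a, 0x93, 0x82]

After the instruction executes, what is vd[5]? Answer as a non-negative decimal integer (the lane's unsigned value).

vd[5] = 254

lanes per group: 256·1/32 = 8
AVL=1 ≤ VLMAX=8, so vl = 1
lane  0: mask-off/keep ⇒ 0x1b
lane  1: tail/keep ⇒ 0xe7
lane  2: tail/keep ⇒ 0x7a
lane  3: tail/keep ⇒ 0x7d
lane  4: tail/keep ⇒ 0x14
lane  5: tail/keep ⇒ 0xfe
lane  6: tail/keep ⇒ 0xa7
lane  7: tail/keep ⇒ 0x93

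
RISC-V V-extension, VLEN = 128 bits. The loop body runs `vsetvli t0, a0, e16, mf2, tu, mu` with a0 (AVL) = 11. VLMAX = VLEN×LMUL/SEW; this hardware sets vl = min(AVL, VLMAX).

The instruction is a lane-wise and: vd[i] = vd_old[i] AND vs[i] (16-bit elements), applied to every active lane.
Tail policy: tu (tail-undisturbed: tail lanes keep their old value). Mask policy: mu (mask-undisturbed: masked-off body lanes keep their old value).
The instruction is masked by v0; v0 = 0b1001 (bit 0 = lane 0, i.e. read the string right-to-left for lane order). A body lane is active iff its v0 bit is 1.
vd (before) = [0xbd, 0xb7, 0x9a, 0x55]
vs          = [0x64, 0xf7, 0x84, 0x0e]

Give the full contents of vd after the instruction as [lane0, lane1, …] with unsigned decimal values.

VLMAX = (128 × 1/2) / 16 = 4 lanes
vl ← min(11, 4) = 4
  i=0: and(0xbd,0x64) → 36
  i=1: mask-off/keep → 183
  i=2: mask-off/keep → 154
  i=3: and(0x55,0x0e) → 4

vd = [36, 183, 154, 4]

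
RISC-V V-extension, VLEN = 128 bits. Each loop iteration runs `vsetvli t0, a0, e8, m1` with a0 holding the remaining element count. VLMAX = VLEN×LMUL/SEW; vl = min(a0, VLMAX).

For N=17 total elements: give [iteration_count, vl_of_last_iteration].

[iterations, last_vl] = [2, 1]

VLMAX = VLEN×LMUL/SEW = 128×1/8 = 16
N=17: ⌈17/16⌉ = 2 iters; last vl = 17 − 1×16 = 1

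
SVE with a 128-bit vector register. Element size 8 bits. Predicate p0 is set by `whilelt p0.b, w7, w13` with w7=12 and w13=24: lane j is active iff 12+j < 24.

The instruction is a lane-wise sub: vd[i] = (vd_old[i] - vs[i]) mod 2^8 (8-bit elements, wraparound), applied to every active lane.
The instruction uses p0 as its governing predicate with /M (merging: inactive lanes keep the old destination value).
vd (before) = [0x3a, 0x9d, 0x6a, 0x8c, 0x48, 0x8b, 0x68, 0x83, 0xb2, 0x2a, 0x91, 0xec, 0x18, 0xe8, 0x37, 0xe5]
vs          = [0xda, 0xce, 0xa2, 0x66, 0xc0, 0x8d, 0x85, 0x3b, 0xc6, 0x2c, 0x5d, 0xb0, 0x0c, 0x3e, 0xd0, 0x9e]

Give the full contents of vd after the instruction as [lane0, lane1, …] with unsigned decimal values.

lane count: 128 div 8 = 16
whilelt: lane j active iff 12+j < 24 → j < 12 → 12 active
  i=0: sub(0x3a,0xda) → 96
  i=1: sub(0x9d,0xce) → 207
  i=2: sub(0x6a,0xa2) → 200
  i=3: sub(0x8c,0x66) → 38
  i=4: sub(0x48,0xc0) → 136
  i=5: sub(0x8b,0x8d) → 254
  i=6: sub(0x68,0x85) → 227
  i=7: sub(0x83,0x3b) → 72
  i=8: sub(0xb2,0xc6) → 236
  i=9: sub(0x2a,0x2c) → 254
  i=10: sub(0x91,0x5d) → 52
  i=11: sub(0xec,0xb0) → 60
  i=12: tail/keep → 24
  i=13: tail/keep → 232
  i=14: tail/keep → 55
  i=15: tail/keep → 229

vd = [96, 207, 200, 38, 136, 254, 227, 72, 236, 254, 52, 60, 24, 232, 55, 229]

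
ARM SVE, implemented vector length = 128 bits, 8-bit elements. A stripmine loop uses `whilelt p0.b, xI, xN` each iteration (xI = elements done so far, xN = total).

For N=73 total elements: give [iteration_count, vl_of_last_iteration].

[iterations, last_vl] = [5, 9]

register lanes = 128/8 = 16
N=73: ⌈73/16⌉ = 5 iters; last vl = 73 − 4×16 = 9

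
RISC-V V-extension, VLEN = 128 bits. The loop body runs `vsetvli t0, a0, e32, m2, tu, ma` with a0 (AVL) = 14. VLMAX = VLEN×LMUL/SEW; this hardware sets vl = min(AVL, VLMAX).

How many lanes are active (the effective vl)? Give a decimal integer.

vl = 8

lanes per group: 128·2/32 = 8
AVL=14 > VLMAX=8, so vl = 8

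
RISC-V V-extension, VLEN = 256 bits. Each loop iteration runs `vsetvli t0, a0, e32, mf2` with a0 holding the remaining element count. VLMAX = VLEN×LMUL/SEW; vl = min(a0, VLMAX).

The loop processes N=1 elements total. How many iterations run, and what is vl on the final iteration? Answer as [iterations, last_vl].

[iterations, last_vl] = [1, 1]

lanes per group: 256·1/2/32 = 4
1 elements at 4/iter → 1 passes, remainder 1 on the last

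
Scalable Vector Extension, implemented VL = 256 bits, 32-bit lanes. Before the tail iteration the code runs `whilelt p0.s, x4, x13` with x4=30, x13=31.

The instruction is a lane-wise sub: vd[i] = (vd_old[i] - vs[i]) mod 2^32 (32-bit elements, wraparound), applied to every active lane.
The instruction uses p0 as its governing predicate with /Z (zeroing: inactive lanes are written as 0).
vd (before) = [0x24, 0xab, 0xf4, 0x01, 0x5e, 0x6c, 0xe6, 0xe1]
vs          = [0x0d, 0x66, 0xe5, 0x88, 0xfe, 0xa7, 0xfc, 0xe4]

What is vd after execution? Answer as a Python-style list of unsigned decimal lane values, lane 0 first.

lane count: 256 div 32 = 8
p0[j] = (30+j < 31); true for j=0..0 → 1 lanes set
[0] sub(0x24,0x0d) = 0x17
[1] tail/zero = 0x00
[2] tail/zero = 0x00
[3] tail/zero = 0x00
[4] tail/zero = 0x00
[5] tail/zero = 0x00
[6] tail/zero = 0x00
[7] tail/zero = 0x00

vd = [23, 0, 0, 0, 0, 0, 0, 0]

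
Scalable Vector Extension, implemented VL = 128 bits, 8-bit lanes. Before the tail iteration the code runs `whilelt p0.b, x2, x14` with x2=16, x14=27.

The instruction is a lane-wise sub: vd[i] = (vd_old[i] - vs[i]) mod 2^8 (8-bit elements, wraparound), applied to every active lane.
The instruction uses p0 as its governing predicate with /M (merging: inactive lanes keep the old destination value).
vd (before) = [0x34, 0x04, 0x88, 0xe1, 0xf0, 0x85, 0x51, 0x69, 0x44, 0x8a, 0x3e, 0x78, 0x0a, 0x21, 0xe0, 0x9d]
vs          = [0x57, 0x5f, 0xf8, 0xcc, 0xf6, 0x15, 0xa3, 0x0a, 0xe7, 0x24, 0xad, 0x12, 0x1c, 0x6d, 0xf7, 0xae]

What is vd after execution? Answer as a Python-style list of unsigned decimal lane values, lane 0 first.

vd = [221, 165, 144, 21, 250, 112, 174, 95, 93, 102, 145, 120, 10, 33, 224, 157]

128-bit reg / 8-bit elem → 16 lanes
active while 16+j < 27, i.e. j ∈ [0,11) capped at 16 ⇒ 11
vd[0] sub(0x34,0x57) -> 0xdd
vd[1] sub(0x04,0x5f) -> 0xa5
vd[2] sub(0x88,0xf8) -> 0x90
vd[3] sub(0xe1,0xcc) -> 0x15
vd[4] sub(0xf0,0xf6) -> 0xfa
vd[5] sub(0x85,0x15) -> 0x70
vd[6] sub(0x51,0xa3) -> 0xae
vd[7] sub(0x69,0x0a) -> 0x5f
vd[8] sub(0x44,0xe7) -> 0x5d
vd[9] sub(0x8a,0x24) -> 0x66
vd[10] sub(0x3e,0xad) -> 0x91
vd[11] tail/keep -> 0x78
vd[12] tail/keep -> 0x0a
vd[13] tail/keep -> 0x21
vd[14] tail/keep -> 0xe0
vd[15] tail/keep -> 0x9d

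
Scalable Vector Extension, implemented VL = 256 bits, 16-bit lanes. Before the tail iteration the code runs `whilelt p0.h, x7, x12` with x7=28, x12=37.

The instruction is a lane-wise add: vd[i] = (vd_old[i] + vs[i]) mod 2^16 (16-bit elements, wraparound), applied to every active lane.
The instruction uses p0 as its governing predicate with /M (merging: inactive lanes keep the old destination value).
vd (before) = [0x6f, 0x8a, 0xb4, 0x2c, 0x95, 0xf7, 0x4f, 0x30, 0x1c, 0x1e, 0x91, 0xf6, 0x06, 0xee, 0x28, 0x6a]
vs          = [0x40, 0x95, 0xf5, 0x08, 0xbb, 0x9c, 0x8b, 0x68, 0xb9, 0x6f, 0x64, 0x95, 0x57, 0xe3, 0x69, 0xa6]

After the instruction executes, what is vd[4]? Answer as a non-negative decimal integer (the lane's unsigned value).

vd[4] = 336

256-bit reg / 16-bit elem → 16 lanes
whilelt: lane j active iff 28+j < 37 → j < 9 → 9 active
lane  0: add(0x6f,0x40) ⇒ 0xaf
lane  1: add(0x8a,0x95) ⇒ 0x11f
lane  2: add(0xb4,0xf5) ⇒ 0x1a9
lane  3: add(0x2c,0x08) ⇒ 0x34
lane  4: add(0x95,0xbb) ⇒ 0x150
lane  5: add(0xf7,0x9c) ⇒ 0x193
lane  6: add(0x4f,0x8b) ⇒ 0xda
lane  7: add(0x30,0x68) ⇒ 0x98
lane  8: add(0x1c,0xb9) ⇒ 0xd5
lane  9: tail/keep ⇒ 0x1e
lane 10: tail/keep ⇒ 0x91
lane 11: tail/keep ⇒ 0xf6
lane 12: tail/keep ⇒ 0x06
lane 13: tail/keep ⇒ 0xee
lane 14: tail/keep ⇒ 0x28
lane 15: tail/keep ⇒ 0x6a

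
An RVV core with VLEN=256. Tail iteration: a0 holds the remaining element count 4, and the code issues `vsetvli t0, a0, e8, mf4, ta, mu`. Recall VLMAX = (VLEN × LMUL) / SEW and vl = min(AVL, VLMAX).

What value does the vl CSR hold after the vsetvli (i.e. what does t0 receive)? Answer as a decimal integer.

VLMAX = (256 × 1/4) / 8 = 8 lanes
vl = min(AVL, VLMAX) = min(4, 8) = 4

vl = 4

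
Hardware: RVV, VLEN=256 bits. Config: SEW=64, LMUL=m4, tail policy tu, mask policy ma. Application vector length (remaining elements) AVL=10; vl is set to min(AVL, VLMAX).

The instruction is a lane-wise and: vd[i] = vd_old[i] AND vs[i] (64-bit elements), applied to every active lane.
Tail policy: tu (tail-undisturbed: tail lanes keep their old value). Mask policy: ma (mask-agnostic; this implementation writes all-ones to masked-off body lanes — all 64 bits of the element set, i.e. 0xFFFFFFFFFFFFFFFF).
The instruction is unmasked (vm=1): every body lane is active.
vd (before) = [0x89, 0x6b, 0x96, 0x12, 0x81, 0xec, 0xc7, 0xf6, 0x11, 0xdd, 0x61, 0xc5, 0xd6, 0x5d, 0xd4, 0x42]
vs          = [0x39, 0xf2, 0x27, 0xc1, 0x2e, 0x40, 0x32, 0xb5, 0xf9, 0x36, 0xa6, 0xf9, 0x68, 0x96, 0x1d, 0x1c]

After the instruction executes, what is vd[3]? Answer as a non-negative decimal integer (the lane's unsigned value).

vd[3] = 0

lanes per group: 256·4/64 = 16
AVL=10 ≤ VLMAX=16, so vl = 10
lane  0: and(0x89,0x39) ⇒ 0x09
lane  1: and(0x6b,0xf2) ⇒ 0x62
lane  2: and(0x96,0x27) ⇒ 0x06
lane  3: and(0x12,0xc1) ⇒ 0x00
lane  4: and(0x81,0x2e) ⇒ 0x00
lane  5: and(0xec,0x40) ⇒ 0x40
lane  6: and(0xc7,0x32) ⇒ 0x02
lane  7: and(0xf6,0xb5) ⇒ 0xb4
lane  8: and(0x11,0xf9) ⇒ 0x11
lane  9: and(0xdd,0x36) ⇒ 0x14
lane 10: tail/keep ⇒ 0x61
lane 11: tail/keep ⇒ 0xc5
lane 12: tail/keep ⇒ 0xd6
lane 13: tail/keep ⇒ 0x5d
lane 14: tail/keep ⇒ 0xd4
lane 15: tail/keep ⇒ 0x42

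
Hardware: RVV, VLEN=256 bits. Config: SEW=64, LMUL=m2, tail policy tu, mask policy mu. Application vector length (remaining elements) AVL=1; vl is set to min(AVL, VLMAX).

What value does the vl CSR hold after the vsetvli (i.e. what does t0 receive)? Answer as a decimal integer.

VLMAX = (256 × 2) / 64 = 8 lanes
vl = min(AVL, VLMAX) = min(1, 8) = 1

vl = 1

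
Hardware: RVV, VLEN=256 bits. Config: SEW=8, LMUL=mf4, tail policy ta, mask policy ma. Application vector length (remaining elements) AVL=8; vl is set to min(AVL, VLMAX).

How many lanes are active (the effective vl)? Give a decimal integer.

VLMAX = (256 × 1/4) / 8 = 8 lanes
AVL=8 ≤ VLMAX=8, so vl = 8

vl = 8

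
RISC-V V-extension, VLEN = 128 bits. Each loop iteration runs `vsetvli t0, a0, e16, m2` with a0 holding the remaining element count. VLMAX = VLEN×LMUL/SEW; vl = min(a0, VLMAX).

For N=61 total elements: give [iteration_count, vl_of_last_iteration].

[iterations, last_vl] = [4, 13]

VLMAX = (128 × 2) / 16 = 16 lanes
61 elements at 16/iter → 4 passes, remainder 13 on the last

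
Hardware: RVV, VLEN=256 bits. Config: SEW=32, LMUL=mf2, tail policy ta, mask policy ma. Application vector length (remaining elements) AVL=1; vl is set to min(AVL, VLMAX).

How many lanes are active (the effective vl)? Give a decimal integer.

vl = 1

VLMAX = (256 × 1/2) / 32 = 4 lanes
AVL=1 ≤ VLMAX=4, so vl = 1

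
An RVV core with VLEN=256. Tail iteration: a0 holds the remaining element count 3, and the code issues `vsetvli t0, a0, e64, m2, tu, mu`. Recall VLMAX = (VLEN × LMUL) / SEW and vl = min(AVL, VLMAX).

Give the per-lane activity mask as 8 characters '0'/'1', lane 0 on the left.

predicate = 11100000

VLMAX = (256 × 2) / 64 = 8 lanes
vl ← min(3, 8) = 3
bits (lane 0 leftmost): 11100000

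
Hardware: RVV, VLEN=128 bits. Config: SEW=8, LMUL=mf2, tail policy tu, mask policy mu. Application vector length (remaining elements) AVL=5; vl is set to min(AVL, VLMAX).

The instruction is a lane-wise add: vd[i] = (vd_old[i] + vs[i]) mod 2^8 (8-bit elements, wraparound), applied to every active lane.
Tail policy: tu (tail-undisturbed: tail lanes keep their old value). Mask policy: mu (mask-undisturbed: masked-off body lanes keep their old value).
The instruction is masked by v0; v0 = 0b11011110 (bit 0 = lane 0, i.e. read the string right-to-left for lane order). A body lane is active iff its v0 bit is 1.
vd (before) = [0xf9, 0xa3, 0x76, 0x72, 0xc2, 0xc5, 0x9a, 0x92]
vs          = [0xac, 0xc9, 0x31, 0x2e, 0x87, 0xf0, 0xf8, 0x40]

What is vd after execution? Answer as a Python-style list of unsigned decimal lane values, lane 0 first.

VLMAX = (128 × 1/2) / 8 = 8 lanes
vl = min(AVL, VLMAX) = min(5, 8) = 5
  i=0: mask-off/keep → 249
  i=1: add(0xa3,0xc9) → 108
  i=2: add(0x76,0x31) → 167
  i=3: add(0x72,0x2e) → 160
  i=4: add(0xc2,0x87) → 73
  i=5: tail/keep → 197
  i=6: tail/keep → 154
  i=7: tail/keep → 146

vd = [249, 108, 167, 160, 73, 197, 154, 146]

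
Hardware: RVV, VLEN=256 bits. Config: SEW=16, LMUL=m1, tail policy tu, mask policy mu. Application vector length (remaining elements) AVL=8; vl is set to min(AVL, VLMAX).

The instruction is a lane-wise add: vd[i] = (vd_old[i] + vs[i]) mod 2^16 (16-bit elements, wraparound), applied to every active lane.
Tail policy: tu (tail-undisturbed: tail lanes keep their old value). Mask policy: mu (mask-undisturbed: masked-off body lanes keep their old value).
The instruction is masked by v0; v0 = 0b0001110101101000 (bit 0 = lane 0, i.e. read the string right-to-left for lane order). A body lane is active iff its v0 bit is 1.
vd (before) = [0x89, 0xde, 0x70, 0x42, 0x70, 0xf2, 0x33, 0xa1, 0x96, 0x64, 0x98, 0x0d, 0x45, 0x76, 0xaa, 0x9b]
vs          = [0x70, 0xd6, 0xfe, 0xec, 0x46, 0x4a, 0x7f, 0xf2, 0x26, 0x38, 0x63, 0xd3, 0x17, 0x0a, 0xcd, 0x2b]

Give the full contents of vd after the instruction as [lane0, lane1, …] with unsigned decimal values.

vd = [137, 222, 112, 302, 112, 316, 178, 161, 150, 100, 152, 13, 69, 118, 170, 155]

VLMAX = VLEN×LMUL/SEW = 256×1/16 = 16
vl = min(AVL, VLMAX) = min(8, 16) = 8
  i=0: mask-off/keep → 137
  i=1: mask-off/keep → 222
  i=2: mask-off/keep → 112
  i=3: add(0x42,0xec) → 302
  i=4: mask-off/keep → 112
  i=5: add(0xf2,0x4a) → 316
  i=6: add(0x33,0x7f) → 178
  i=7: mask-off/keep → 161
  i=8: tail/keep → 150
  i=9: tail/keep → 100
  i=10: tail/keep → 152
  i=11: tail/keep → 13
  i=12: tail/keep → 69
  i=13: tail/keep → 118
  i=14: tail/keep → 170
  i=15: tail/keep → 155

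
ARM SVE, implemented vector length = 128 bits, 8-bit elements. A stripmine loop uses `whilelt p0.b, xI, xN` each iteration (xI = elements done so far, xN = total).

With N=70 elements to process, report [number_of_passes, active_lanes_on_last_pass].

[iterations, last_vl] = [5, 6]

register lanes = 128/8 = 16
70 elements at 16/iter → 5 passes, remainder 6 on the last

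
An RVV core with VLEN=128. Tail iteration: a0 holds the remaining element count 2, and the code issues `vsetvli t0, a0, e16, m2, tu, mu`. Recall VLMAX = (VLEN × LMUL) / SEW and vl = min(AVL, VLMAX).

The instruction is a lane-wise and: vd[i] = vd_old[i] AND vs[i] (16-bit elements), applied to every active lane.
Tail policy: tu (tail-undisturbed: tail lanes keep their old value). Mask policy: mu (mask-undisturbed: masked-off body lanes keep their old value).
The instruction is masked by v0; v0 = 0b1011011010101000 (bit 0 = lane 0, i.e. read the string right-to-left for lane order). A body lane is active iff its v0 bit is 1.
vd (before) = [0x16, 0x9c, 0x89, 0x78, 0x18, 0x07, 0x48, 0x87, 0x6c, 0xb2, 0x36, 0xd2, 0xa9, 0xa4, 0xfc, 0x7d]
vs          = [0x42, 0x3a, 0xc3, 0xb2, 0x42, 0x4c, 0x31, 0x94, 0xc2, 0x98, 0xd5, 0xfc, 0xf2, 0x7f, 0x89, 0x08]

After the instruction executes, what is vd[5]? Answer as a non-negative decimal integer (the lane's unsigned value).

vd[5] = 7

lanes per group: 128·2/16 = 16
vl = min(AVL, VLMAX) = min(2, 16) = 2
vd[0] mask-off/keep -> 0x16
vd[1] mask-off/keep -> 0x9c
vd[2] tail/keep -> 0x89
vd[3] tail/keep -> 0x78
vd[4] tail/keep -> 0x18
vd[5] tail/keep -> 0x07
vd[6] tail/keep -> 0x48
vd[7] tail/keep -> 0x87
vd[8] tail/keep -> 0x6c
vd[9] tail/keep -> 0xb2
vd[10] tail/keep -> 0x36
vd[11] tail/keep -> 0xd2
vd[12] tail/keep -> 0xa9
vd[13] tail/keep -> 0xa4
vd[14] tail/keep -> 0xfc
vd[15] tail/keep -> 0x7d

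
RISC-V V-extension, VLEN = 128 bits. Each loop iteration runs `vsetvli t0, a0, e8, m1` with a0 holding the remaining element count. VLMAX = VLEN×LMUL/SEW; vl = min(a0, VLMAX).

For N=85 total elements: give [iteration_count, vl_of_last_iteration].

VLMAX = VLEN×LMUL/SEW = 128×1/8 = 16
85 elements at 16/iter → 6 passes, remainder 5 on the last

[iterations, last_vl] = [6, 5]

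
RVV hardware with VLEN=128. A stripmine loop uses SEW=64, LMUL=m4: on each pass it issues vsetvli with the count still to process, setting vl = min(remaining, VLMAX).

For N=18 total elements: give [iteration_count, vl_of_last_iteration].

VLMAX = (128 × 4) / 64 = 8 lanes
18 elements at 8/iter → 3 passes, remainder 2 on the last

[iterations, last_vl] = [3, 2]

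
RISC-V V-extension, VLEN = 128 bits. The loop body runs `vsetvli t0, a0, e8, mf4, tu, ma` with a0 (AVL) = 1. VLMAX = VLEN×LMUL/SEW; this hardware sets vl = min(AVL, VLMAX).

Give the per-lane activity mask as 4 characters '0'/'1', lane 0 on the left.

lanes per group: 128·1/4/8 = 4
vl ← min(1, 4) = 1
bits (lane 0 leftmost): 1000

predicate = 1000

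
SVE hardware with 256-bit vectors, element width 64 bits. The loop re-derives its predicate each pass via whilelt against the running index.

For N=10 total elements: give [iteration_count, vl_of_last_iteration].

[iterations, last_vl] = [3, 2]

256-bit reg / 64-bit elem → 4 lanes
10 elements at 4/iter → 3 passes, remainder 2 on the last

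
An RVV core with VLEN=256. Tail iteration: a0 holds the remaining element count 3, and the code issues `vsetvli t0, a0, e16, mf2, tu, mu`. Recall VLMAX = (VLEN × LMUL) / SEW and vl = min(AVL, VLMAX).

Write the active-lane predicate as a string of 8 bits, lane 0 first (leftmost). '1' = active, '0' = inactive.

lanes per group: 256·1/2/16 = 8
vl = min(AVL, VLMAX) = min(3, 8) = 3
bits (lane 0 leftmost): 11100000

predicate = 11100000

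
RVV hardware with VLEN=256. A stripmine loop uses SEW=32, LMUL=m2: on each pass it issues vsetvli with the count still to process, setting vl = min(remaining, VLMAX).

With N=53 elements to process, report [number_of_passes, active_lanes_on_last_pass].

lanes per group: 256·2/32 = 16
N=53: ⌈53/16⌉ = 4 iters; last vl = 53 − 3×16 = 5

[iterations, last_vl] = [4, 5]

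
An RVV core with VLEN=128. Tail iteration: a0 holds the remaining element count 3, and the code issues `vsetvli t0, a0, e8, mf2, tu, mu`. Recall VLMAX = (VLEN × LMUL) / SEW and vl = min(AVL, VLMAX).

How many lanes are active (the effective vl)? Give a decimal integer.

vl = 3

VLMAX = (128 × 1/2) / 8 = 8 lanes
vl = min(AVL, VLMAX) = min(3, 8) = 3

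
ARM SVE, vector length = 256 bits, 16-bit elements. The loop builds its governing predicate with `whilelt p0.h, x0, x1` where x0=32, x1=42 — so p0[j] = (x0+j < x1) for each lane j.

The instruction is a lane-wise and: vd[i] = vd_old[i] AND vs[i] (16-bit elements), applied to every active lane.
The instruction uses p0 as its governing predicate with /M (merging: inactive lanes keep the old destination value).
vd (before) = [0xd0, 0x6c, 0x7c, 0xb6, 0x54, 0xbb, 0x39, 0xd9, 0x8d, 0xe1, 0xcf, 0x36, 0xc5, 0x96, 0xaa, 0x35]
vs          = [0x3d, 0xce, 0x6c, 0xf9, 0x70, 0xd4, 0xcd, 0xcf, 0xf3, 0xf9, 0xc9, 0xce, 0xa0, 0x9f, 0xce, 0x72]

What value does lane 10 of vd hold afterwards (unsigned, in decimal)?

vd[10] = 207

lane count: 256 div 16 = 16
active while 32+j < 42, i.e. j ∈ [0,10) capped at 16 ⇒ 10
  i=0: and(0xd0,0x3d) → 16
  i=1: and(0x6c,0xce) → 76
  i=2: and(0x7c,0x6c) → 108
  i=3: and(0xb6,0xf9) → 176
  i=4: and(0x54,0x70) → 80
  i=5: and(0xbb,0xd4) → 144
  i=6: and(0x39,0xcd) → 9
  i=7: and(0xd9,0xcf) → 201
  i=8: and(0x8d,0xf3) → 129
  i=9: and(0xe1,0xf9) → 225
  i=10: tail/keep → 207
  i=11: tail/keep → 54
  i=12: tail/keep → 197
  i=13: tail/keep → 150
  i=14: tail/keep → 170
  i=15: tail/keep → 53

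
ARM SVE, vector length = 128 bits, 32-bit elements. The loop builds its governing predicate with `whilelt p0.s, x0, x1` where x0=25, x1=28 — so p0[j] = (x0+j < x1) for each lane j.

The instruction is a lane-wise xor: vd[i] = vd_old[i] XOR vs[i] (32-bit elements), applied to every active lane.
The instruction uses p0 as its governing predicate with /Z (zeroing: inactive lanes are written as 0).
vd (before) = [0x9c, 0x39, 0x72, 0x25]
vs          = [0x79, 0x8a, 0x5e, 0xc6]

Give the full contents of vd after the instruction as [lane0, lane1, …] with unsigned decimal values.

128-bit reg / 32-bit elem → 4 lanes
active while 25+j < 28, i.e. j ∈ [0,3) capped at 4 ⇒ 3
[0] xor(0x9c,0x79) = 0xe5
[1] xor(0x39,0x8a) = 0xb3
[2] xor(0x72,0x5e) = 0x2c
[3] tail/zero = 0x00

vd = [229, 179, 44, 0]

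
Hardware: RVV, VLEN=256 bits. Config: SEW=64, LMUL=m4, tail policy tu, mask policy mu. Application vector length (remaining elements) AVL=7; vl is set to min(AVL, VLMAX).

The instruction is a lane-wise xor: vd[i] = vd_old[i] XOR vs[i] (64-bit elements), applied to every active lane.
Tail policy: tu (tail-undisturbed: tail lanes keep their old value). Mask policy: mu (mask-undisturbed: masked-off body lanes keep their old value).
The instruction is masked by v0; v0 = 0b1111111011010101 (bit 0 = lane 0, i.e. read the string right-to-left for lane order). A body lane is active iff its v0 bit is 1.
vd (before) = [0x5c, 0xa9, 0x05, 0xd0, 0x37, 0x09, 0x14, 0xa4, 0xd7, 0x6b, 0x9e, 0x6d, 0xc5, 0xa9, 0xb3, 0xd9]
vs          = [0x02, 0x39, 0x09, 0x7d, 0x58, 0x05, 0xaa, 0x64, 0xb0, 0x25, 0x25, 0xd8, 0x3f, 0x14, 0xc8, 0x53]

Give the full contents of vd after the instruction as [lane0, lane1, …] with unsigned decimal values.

lanes per group: 256·4/64 = 16
vl ← min(7, 16) = 7
vd[0] xor(0x5c,0x02) -> 0x5e
vd[1] mask-off/keep -> 0xa9
vd[2] xor(0x05,0x09) -> 0x0c
vd[3] mask-off/keep -> 0xd0
vd[4] xor(0x37,0x58) -> 0x6f
vd[5] mask-off/keep -> 0x09
vd[6] xor(0x14,0xaa) -> 0xbe
vd[7] tail/keep -> 0xa4
vd[8] tail/keep -> 0xd7
vd[9] tail/keep -> 0x6b
vd[10] tail/keep -> 0x9e
vd[11] tail/keep -> 0x6d
vd[12] tail/keep -> 0xc5
vd[13] tail/keep -> 0xa9
vd[14] tail/keep -> 0xb3
vd[15] tail/keep -> 0xd9

vd = [94, 169, 12, 208, 111, 9, 190, 164, 215, 107, 158, 109, 197, 169, 179, 217]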